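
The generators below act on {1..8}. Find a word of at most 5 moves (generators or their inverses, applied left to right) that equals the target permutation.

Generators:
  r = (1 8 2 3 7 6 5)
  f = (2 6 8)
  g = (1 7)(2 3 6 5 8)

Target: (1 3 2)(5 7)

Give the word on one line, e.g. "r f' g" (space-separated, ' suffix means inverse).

  after g': (1 7)(2 8 5 6 3)
  after r': (1 3 8 6 2)(5 7)
  after f: (1 3 2)(5 7)

g' r' f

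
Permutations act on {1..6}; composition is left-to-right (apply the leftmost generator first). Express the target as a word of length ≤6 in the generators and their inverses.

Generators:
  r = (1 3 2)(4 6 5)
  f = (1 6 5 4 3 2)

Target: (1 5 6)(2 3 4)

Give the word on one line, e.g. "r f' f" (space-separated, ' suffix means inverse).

r' r' f' f'

  after r': (1 2 3)(4 5 6)
  after r': (1 3 2)(4 6 5)
  after f': (1 4)
  after f': (1 5 6)(2 3 4)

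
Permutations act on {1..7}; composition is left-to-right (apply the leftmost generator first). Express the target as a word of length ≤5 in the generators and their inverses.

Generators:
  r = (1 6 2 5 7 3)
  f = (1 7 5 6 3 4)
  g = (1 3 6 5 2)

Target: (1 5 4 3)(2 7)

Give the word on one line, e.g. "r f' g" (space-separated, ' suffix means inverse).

  after r': (1 3 7 5 2 6)
  after g: (1 6 3 7 2 5)
  after f': (1 5 4 3)(2 7)

r' g f'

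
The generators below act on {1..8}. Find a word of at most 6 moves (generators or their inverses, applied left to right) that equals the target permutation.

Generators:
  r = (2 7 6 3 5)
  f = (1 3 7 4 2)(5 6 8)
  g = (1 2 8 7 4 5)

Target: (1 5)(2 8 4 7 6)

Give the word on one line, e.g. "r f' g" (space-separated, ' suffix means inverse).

  after f': (1 2 4 7 3)(5 8 6)
  after r: (1 7 5 8 3)(2 4 6)
  after f: (1 4 8 7 6)
  after g: (1 5)(2 8 4 7 6)

f' r f g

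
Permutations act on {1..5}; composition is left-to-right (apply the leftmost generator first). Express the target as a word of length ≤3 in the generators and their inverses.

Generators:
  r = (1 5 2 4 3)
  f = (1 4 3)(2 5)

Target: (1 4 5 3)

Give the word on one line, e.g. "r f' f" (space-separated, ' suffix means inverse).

r' f'

  after r': (1 3 4 2 5)
  after f': (1 4 5 3)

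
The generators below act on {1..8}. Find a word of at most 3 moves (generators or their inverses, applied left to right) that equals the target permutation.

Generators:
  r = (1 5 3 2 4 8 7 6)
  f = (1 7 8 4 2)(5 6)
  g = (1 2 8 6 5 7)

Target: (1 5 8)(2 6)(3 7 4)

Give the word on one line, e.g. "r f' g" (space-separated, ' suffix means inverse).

r' r' g'

  after r': (1 6 7 8 4 2 3 5)
  after r': (1 7 4 3)(2 5 6 8)
  after g': (1 5 8)(2 6)(3 7 4)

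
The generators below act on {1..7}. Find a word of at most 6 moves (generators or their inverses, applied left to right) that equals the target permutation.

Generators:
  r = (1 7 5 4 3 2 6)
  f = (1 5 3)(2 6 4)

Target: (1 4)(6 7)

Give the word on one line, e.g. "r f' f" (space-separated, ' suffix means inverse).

  after f': (1 3 5)(2 4 6)
  after r': (1 4 2 5 6 3 7)
  after f': (1 6 5 2)(3 7)
  after r': (1 2 6 7 4 5 3)
  after f': (1 4)(6 7)

f' r' f' r' f'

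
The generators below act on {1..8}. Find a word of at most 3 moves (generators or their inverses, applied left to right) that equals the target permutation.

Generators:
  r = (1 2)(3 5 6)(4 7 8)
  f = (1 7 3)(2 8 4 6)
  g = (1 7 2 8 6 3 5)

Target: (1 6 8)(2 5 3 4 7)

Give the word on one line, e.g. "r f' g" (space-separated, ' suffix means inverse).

f' r'

  after f': (1 3 7)(2 6 4 8)
  after r': (1 6 8)(2 5 3 4 7)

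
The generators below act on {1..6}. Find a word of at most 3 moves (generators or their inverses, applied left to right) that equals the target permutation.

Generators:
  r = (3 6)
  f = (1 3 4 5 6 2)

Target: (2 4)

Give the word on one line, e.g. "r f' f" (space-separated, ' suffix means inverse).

  after f': (1 2 6 5 4 3)
  after r': (1 2 3)(4 6 5)
  after f: (2 4)

f' r' f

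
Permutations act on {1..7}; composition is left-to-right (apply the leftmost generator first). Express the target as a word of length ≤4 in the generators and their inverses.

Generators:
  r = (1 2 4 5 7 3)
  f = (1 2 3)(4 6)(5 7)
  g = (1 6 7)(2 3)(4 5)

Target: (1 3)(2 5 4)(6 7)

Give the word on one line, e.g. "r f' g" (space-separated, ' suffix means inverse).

f' g' f

  after f': (1 3 2)(4 6)(5 7)
  after g': (1 2 7 4)(5 6)
  after f: (1 3)(2 5 4)(6 7)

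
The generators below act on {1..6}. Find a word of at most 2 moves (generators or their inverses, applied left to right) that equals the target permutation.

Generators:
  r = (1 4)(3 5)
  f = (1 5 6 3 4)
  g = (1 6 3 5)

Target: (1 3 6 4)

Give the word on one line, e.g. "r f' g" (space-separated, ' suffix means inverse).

  after g': (1 5 3 6)
  after r: (1 3 6 4)

g' r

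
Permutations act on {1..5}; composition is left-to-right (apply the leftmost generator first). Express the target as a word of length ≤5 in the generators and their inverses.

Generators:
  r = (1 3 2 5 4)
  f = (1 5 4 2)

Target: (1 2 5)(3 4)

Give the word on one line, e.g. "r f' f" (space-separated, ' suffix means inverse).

  after f: (1 5 4 2)
  after f: (1 4)(2 5)
  after r: (2 4 3)
  after f': (1 2 5)(3 4)

f f r f'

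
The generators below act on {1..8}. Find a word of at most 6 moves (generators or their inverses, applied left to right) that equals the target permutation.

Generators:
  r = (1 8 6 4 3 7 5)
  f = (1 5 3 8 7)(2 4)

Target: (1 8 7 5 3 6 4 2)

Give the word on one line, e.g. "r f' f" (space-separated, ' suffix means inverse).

  after f: (1 5 3 8 7)(2 4)
  after r: (2 3 6 4)(5 7 8)
  after f': (1 7 3 6 2 5 8)
  after f': (1 8 7 5 3 6 4 2)

f r f' f'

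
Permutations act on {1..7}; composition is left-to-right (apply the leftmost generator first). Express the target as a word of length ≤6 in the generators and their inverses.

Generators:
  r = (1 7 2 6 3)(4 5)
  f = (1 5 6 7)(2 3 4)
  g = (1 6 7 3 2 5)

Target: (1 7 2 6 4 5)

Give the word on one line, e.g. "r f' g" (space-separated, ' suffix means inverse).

  after f: (1 5 6 7)(2 3 4)
  after g': (1 2 7 5)(3 4)
  after r': (1 7 4 6 2)(3 5)
  after g': (1 6 3 2 5 7 4)
  after f: (1 7 2 6 4 5)

f g' r' g' f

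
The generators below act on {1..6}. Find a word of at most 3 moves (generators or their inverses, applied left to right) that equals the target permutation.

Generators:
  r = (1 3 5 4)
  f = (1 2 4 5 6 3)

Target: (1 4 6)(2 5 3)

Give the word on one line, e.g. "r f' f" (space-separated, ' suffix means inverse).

f f

  after f: (1 2 4 5 6 3)
  after f: (1 4 6)(2 5 3)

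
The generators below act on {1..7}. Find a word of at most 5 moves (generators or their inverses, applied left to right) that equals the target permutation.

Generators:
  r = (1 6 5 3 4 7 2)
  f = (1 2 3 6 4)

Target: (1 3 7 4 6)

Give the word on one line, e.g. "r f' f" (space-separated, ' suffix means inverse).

  after f': (1 4 6 3 2)
  after f': (1 6 2 4 3)
  after r: (1 5 3 6)(2 7)
  after f: (1 5 6 2 7 3 4)
  after r: (1 3 7 4 6)

f' f' r f r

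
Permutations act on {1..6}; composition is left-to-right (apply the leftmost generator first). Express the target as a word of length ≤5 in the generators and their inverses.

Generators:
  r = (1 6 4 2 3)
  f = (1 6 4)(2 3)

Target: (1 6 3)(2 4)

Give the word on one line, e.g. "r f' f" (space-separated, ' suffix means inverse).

  after r: (1 6 4 2 3)
  after f: (1 4 3 6)
  after r': (1 6 3)(2 4)

r f r'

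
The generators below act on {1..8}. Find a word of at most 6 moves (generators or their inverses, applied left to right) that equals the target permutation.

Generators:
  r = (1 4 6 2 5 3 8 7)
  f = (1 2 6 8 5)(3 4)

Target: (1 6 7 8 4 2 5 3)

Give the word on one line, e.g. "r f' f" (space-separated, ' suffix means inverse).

  after f: (1 2 6 8 5)(3 4)
  after r: (1 5 4 8 3 6 7)
  after f: (2 6 7)(3 8 4 5)
  after f: (1 2 8 3 5 4)(6 7)
  after f: (1 6 7 8 4 2 5 3)

f r f f f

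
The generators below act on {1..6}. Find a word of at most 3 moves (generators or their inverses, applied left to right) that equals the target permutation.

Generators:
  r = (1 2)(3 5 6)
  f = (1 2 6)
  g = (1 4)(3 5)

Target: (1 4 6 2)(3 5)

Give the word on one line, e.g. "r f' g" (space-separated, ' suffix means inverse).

  after g: (1 4)(3 5)
  after f': (1 4 6 2)(3 5)

g f'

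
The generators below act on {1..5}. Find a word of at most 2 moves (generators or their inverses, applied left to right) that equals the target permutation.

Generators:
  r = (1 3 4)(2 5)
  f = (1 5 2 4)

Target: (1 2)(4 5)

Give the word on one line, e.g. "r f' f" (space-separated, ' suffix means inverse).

f f

  after f: (1 5 2 4)
  after f: (1 2)(4 5)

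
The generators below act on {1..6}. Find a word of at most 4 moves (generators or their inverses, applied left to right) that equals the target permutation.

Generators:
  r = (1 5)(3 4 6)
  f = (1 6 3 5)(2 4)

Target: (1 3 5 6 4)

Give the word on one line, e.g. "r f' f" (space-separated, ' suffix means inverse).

  after r: (1 5)(3 4 6)
  after r: (3 6 4)
  after f: (1 6 2 4 5)
  after f: (1 3 5 6 4)

r r f f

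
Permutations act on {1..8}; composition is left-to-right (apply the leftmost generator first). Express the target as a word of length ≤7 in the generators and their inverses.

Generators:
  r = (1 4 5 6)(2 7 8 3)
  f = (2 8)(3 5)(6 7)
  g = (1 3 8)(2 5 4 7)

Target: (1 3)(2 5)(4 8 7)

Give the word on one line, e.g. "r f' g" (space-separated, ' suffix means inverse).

  after g: (1 3 8)(2 5 4 7)
  after f: (1 5 4 6 7 8)(2 3)
  after r': (1 4 5)(2 8 6)
  after g': (1 5 8 6 7 4 2 3)
  after f': (1 3)(2 5)(4 8 7)

g f r' g' f'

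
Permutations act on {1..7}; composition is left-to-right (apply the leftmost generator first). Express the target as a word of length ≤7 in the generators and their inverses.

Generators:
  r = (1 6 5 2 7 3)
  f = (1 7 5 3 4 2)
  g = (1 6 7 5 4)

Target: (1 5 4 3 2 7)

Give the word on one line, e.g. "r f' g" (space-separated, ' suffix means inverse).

  after g': (1 4 5 7 6)
  after r': (1 4 6 3 7)(2 5)
  after g: (2 4 7 6 3 5)
  after f': (1 2 3 7 6 5 4)
  after r': (1 5 4 3 2 7)

g' r' g f' r'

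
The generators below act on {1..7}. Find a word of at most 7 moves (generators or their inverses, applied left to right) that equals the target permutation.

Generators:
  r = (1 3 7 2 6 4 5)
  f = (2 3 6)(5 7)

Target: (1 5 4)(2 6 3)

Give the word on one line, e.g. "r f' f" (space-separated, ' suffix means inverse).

r f r' r' f

  after r: (1 3 7 2 6 4 5)
  after f: (1 6 4 7 3 5)
  after r': (1 2 7)(3 4)
  after r': (1 7 5 4)(2 3 6)
  after f: (1 5 4)(2 6 3)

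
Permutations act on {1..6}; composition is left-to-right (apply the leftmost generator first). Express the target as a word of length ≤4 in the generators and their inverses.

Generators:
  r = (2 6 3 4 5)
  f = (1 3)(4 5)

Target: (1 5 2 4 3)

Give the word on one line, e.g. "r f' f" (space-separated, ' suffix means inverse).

r' f' r f'

  after r': (2 5 4 3 6)
  after f': (1 3 6 2 4)
  after r: (1 4)(2 5)
  after f': (1 5 2 4 3)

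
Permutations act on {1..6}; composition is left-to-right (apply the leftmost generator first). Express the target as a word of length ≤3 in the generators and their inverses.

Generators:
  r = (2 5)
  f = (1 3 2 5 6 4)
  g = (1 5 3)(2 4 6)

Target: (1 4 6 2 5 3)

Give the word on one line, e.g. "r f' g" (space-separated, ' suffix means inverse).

  after r: (2 5)
  after f': (1 4 6 5 3)
  after r': (1 4 6 2 5 3)

r f' r'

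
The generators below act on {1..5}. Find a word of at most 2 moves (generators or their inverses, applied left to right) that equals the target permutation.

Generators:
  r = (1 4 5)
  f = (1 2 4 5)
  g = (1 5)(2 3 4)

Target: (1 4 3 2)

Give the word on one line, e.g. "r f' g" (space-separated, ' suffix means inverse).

  after g': (1 5)(2 4 3)
  after r': (1 4 3 2)

g' r'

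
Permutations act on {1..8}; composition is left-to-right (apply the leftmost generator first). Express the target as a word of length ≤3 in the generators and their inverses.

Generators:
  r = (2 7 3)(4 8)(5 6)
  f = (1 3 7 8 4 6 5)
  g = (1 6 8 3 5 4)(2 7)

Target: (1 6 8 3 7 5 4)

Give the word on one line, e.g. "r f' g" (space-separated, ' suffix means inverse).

  after r': (2 3 7)(4 8)(5 6)
  after r': (2 7 3)
  after g: (1 6 8 3 7 5 4)

r' r' g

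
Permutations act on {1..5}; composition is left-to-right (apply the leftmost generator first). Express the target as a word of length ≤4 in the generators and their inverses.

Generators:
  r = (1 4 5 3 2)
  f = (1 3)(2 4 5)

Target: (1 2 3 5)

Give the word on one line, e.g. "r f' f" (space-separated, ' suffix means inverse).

  after r: (1 4 5 3 2)
  after f': (1 2 3 5)

r f'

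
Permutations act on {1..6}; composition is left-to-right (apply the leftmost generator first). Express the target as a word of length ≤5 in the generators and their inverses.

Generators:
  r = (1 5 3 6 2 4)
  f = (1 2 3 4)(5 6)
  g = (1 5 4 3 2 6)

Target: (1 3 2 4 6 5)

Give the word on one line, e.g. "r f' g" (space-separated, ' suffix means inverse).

r' g' f' r'

  after r': (1 4 2 6 3 5)
  after g': (1 5 6 4 3)
  after f': (1 6 3 4 2)
  after r': (1 3 2 4 6 5)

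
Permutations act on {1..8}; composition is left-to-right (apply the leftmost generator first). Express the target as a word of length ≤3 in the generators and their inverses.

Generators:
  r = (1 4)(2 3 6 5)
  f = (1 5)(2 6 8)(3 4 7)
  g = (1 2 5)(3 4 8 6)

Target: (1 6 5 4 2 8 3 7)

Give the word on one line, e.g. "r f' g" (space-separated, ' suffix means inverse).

  after f': (1 5)(2 8 6)(3 7 4)
  after r': (1 6 5 4 2 8 3 7)

f' r'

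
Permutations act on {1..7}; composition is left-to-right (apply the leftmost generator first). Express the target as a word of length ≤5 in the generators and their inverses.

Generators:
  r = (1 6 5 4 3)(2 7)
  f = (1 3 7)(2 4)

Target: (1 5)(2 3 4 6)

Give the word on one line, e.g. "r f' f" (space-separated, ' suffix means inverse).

r f' r f

  after r: (1 6 5 4 3)(2 7)
  after f': (1 6 5 2 3 7 4)
  after r: (1 5 7 3 2)(4 6)
  after f: (1 5)(2 3 4 6)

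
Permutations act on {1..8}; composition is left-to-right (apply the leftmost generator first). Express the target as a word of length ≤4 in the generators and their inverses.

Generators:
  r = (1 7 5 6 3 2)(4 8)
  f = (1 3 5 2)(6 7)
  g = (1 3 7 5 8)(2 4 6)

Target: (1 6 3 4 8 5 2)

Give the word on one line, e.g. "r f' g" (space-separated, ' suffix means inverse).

  after g: (1 3 7 5 8)(2 4 6)
  after g: (1 7 8 3 5)(2 6 4)
  after g: (1 5 3 8 7)
  after r: (1 6 3 4 8 5 2)

g g g r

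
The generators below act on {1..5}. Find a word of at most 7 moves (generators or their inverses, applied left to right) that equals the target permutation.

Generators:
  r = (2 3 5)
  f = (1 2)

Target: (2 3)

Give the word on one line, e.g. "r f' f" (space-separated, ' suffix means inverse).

f' r' f' r f'

  after f': (1 2)
  after r': (1 5 3 2)
  after f': (1 5 3)
  after r: (1 2 3)
  after f': (2 3)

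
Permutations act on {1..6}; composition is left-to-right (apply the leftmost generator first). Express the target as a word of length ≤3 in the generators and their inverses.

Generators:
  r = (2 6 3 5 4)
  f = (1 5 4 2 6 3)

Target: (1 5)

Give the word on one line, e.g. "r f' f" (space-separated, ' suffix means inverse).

r' f

  after r': (2 4 5 3 6)
  after f: (1 5)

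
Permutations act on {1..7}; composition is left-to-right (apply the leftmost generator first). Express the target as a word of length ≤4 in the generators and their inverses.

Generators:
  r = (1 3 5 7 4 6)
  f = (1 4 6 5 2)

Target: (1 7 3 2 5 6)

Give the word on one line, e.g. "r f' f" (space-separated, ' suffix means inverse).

r f r r

  after r: (1 3 5 7 4 6)
  after f: (1 3 2)(4 5 7 6)
  after r: (1 5 4 7)(2 3)
  after r: (1 7 3 2 5 6)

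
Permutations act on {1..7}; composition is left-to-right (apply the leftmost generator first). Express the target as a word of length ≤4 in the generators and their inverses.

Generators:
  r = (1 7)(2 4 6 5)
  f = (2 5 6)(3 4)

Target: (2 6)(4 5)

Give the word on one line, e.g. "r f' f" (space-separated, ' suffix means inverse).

  after r': (1 7)(2 5 6 4)
  after r': (2 6)(4 5)

r' r'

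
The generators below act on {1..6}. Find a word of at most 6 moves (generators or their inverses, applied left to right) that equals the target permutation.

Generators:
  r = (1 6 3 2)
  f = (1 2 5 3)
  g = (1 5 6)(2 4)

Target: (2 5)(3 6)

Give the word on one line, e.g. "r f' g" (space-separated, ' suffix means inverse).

f r' r' r'

  after f: (1 2 5 3)
  after r': (1 3 2 5 6)
  after r': (1 6 2 5)
  after r': (2 5)(3 6)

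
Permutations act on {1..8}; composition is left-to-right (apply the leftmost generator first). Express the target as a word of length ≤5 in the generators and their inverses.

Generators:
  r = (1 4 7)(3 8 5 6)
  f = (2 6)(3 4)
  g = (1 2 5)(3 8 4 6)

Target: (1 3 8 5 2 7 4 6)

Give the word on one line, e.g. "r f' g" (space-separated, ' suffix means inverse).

g' f' f' r r

  after g': (1 5 2)(3 6 4 8)
  after f': (1 5 6 3 2)(4 8)
  after f': (1 5 2)(3 6 4 8)
  after r: (1 6 7)(2 4 5)
  after r: (1 3 8 5 2 7 4 6)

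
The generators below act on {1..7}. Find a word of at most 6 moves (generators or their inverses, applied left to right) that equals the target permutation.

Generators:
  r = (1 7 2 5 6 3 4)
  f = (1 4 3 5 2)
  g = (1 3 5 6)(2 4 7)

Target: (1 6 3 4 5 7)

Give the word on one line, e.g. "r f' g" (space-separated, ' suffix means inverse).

r g' f r'

  after r: (1 7 2 5 6 3 4)
  after g': (1 4 6)(2 3)
  after f: (1 3)(2 5)(4 6)
  after r': (1 6 3 4 5 7)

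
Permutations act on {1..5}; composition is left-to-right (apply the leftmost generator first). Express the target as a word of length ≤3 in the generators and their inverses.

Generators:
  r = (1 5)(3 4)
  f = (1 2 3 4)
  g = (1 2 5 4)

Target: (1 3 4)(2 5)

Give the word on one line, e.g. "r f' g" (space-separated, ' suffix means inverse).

  after g': (1 4 5 2)
  after r': (1 3 4)(2 5)

g' r'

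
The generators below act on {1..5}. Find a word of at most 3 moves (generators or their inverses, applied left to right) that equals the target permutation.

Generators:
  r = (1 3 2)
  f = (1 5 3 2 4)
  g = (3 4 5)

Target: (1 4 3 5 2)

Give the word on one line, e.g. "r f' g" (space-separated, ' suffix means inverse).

  after f': (1 4 2 3 5)
  after r': (1 4 3 5 2)

f' r'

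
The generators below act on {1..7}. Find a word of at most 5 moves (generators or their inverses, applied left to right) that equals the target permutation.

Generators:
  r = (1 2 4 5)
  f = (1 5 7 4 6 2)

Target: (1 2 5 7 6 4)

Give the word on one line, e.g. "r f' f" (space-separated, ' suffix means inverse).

f' f' r r f

  after f': (1 2 6 4 7 5)
  after f': (1 6 7)(2 4 5)
  after r: (1 6 7 2 5 4)
  after r: (1 6 7 4 2)
  after f: (1 2 5 7 6 4)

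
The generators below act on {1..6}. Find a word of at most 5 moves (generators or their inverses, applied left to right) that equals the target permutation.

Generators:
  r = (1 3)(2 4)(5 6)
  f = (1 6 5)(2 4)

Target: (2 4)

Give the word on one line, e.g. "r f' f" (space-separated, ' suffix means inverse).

r f' f' f' r

  after r: (1 3)(2 4)(5 6)
  after f': (1 3 5)
  after f': (1 3 6)(2 4)
  after f': (1 3)(5 6)
  after r: (2 4)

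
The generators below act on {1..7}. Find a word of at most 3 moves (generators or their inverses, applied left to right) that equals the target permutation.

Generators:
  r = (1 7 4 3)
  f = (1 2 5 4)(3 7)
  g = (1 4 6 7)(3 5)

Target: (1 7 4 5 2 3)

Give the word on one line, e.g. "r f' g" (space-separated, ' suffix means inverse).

f' r'

  after f': (1 4 5 2)(3 7)
  after r': (1 7 4 5 2 3)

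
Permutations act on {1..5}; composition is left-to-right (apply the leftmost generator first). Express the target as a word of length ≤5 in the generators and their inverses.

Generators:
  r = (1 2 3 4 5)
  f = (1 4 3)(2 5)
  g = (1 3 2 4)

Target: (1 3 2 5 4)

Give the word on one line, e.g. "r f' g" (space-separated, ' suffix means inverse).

r' r' g g

  after r': (1 5 4 3 2)
  after r': (1 4 2 5 3)
  after g: (2 5)
  after g: (1 3 2 5 4)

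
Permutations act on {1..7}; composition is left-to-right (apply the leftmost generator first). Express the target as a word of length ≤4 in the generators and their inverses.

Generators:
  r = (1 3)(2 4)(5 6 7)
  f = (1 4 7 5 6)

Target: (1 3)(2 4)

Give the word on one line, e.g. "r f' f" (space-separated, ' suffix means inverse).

r r r

  after r: (1 3)(2 4)(5 6 7)
  after r: (5 7 6)
  after r: (1 3)(2 4)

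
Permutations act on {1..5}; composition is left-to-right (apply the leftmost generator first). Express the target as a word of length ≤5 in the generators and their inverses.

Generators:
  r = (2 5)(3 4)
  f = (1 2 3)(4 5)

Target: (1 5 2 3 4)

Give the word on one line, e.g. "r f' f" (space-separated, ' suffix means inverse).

  after f': (1 3 2)(4 5)
  after r': (1 4 2)(3 5)
  after f': (1 5 2 3 4)

f' r' f'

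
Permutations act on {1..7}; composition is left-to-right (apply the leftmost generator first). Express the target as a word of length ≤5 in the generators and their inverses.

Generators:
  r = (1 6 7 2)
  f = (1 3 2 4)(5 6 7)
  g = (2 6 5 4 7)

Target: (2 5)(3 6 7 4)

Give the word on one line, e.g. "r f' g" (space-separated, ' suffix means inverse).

  after g': (2 7 4 5 6)
  after f: (1 3 2 5 7)(4 6)
  after g': (1 3 7)(2 6 5 4)
  after f': (2 5)(3 6 7 4)

g' f g' f'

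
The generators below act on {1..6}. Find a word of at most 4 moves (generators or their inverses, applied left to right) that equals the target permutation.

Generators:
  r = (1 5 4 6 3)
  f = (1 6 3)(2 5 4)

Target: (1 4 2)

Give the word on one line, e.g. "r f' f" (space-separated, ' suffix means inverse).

  after f: (1 6 3)(2 5 4)
  after r': (1 4 2)

f r'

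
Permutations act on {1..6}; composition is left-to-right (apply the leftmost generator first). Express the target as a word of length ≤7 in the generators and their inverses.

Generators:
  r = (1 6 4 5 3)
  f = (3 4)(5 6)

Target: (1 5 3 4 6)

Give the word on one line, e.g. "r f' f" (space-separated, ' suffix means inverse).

r' r' r' f' r'

  after r': (1 3 5 4 6)
  after r': (1 5 6 3 4)
  after r': (1 4 3 6 5)
  after f': (1 3 5)
  after r': (1 5 3 4 6)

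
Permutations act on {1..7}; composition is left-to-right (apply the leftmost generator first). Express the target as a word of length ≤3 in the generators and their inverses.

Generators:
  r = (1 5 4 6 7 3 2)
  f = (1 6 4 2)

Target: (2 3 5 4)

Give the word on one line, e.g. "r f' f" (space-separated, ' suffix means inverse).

  after r: (1 5 4 6 7 3 2)
  after f': (1 5 6 7 3 4)
  after r': (2 3 5 4)

r f' r'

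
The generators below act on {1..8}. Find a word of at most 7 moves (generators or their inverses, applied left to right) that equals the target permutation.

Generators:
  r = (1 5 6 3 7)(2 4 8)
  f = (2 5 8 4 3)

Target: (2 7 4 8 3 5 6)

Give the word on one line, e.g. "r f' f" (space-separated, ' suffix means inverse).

  after f: (2 5 8 4 3)
  after f: (2 8 3 5 4)
  after r': (1 7 3)(2 4 8 6 5)
  after f: (1 7 2 3)(6 8)
  after r: (2 7 4 8 3 5 6)

f f r' f r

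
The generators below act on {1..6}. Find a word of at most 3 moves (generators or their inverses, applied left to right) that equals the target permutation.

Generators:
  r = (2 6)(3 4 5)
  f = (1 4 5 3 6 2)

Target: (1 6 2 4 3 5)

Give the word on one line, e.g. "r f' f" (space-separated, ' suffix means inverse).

r' f' r

  after r': (2 6)(3 5 4)
  after f': (1 2 3 4 5)
  after r: (1 6 2 4 3 5)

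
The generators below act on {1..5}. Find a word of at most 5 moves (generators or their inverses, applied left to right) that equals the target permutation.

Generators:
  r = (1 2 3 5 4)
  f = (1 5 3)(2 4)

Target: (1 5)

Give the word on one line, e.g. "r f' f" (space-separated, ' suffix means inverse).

  after r: (1 2 3 5 4)
  after f': (1 4 3)(2 5)
  after f': (1 2)(4 5)
  after f': (1 4)(2 3 5)
  after r': (1 5)

r f' f' f' r'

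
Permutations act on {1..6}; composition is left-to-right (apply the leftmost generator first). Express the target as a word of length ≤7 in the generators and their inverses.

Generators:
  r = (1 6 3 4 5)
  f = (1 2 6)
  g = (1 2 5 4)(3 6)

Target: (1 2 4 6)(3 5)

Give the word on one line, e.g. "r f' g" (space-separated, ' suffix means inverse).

r r g' r' g

  after r: (1 6 3 4 5)
  after r: (1 3 5 6 4)
  after g': (1 6 5 3 2)
  after r': (2 5 6 4 3)
  after g: (1 2 4 6)(3 5)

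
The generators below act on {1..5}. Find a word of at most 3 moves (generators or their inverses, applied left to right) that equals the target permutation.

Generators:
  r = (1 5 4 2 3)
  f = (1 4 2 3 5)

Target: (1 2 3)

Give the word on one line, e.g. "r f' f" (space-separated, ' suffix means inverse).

f' r r

  after f': (1 5 3 2 4)
  after r: (1 4 5)
  after r: (1 2 3)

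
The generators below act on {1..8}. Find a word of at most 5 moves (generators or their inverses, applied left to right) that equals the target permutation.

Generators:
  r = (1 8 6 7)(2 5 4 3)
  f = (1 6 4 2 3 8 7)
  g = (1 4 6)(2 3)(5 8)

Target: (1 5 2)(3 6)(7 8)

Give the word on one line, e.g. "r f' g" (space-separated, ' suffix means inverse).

f f r'

  after f: (1 6 4 2 3 8 7)
  after f: (1 4 3 7 6 2 8)
  after r': (1 5 2)(3 6)(7 8)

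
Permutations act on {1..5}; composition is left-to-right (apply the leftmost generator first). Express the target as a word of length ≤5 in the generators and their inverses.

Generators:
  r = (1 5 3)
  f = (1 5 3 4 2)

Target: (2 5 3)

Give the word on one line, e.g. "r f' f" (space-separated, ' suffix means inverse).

r f r' f'

  after r: (1 5 3)
  after f: (1 3 5 4 2)
  after r': (1 5 4 2 3)
  after f': (2 5 3)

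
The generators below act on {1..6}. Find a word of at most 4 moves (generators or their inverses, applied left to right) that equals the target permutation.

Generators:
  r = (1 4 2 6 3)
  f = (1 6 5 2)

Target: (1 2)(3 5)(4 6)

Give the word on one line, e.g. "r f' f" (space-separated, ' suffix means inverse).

f' r f' f'

  after f': (1 2 5 6)
  after r: (1 6 4 2 5 3)
  after f': (2 6 4 5 3)
  after f': (1 2)(3 5)(4 6)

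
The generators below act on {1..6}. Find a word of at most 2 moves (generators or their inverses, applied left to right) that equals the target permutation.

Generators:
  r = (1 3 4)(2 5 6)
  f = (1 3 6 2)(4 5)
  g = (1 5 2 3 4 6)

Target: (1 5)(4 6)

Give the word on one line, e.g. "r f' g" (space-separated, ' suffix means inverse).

r' f

  after r': (1 4 3)(2 6 5)
  after f: (1 5)(4 6)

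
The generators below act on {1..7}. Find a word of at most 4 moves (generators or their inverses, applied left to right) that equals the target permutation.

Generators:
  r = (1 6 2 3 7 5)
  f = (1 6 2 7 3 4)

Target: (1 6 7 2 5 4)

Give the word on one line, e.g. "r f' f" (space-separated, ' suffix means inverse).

  after f: (1 6 2 7 3 4)
  after r: (1 2 5)(3 4 6)
  after f': (1 6 7 2 5 4)

f r f'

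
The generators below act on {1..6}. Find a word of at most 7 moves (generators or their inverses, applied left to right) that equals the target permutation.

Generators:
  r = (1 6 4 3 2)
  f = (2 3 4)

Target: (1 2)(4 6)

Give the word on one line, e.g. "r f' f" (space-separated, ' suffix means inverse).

f r' f' r r

  after f: (2 3 4)
  after r': (1 2 4 3 6)
  after f': (1 4 2 3 6)
  after r: (1 3 4)
  after r: (1 2)(4 6)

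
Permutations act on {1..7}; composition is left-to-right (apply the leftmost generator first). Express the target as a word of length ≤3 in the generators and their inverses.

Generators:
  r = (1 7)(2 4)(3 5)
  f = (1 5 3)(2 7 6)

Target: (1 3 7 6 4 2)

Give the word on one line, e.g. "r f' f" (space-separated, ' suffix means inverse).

  after f: (1 5 3)(2 7 6)
  after r': (1 3 7 6 4 2)

f r'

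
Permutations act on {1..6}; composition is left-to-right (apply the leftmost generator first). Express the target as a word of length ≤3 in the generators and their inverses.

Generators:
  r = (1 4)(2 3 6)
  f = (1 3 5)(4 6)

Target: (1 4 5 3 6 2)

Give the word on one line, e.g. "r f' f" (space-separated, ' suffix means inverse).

  after r: (1 4)(2 3 6)
  after f: (1 6 2 5)(3 4)
  after f: (1 4 5 3 6 2)

r f f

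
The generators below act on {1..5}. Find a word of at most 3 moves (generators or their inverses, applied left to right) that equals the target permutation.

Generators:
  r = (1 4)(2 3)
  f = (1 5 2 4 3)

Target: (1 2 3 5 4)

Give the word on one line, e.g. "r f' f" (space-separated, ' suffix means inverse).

  after f: (1 5 2 4 3)
  after f: (1 2 3 5 4)

f f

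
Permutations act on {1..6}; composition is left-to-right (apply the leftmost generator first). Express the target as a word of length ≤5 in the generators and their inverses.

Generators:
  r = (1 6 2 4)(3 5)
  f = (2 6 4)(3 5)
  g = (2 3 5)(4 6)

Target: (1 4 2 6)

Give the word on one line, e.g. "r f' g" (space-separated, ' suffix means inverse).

  after f': (2 4 6)(3 5)
  after f': (2 6 4)
  after r: (1 6)(3 5)
  after f: (1 4 2 6)

f' f' r f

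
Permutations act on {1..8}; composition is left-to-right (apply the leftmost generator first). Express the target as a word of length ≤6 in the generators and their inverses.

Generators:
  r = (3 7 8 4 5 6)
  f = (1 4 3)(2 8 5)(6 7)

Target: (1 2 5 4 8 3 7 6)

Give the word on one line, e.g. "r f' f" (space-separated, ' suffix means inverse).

r' f' r' r' f

  after r': (3 6 5 4 8 7)
  after f': (1 3 7 4 2 5)(6 8)
  after r': (1 6 7 8 5)(2 4)
  after r': (1 5)(2 8 4)(3 6)
  after f: (1 2 5 4 8 3 7 6)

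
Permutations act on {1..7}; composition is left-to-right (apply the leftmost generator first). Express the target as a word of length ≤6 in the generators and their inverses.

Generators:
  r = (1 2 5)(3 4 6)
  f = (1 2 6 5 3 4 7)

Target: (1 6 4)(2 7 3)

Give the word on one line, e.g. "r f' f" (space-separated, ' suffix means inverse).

  after r: (1 2 5)(3 4 6)
  after f': (2 6 5 7 4)
  after r': (1 5 7 3 6 2 4)
  after f: (1 3 5)(2 7 4)
  after r': (1 6 4)(2 7 3)

r f' r' f r'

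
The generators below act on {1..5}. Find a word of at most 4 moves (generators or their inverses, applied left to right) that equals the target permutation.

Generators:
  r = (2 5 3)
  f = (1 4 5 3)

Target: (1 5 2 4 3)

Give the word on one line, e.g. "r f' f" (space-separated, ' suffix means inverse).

  after r': (2 3 5)
  after f': (1 3 4)(2 5)
  after f': (1 5 2 4 3)

r' f' f'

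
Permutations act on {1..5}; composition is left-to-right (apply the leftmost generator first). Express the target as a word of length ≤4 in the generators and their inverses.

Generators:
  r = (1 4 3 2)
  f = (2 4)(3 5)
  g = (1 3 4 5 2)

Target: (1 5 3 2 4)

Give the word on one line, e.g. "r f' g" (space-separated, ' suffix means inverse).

  after g': (1 2 5 4 3)
  after g': (1 5 3 2 4)
  after f: (1 3 4)
  after f: (1 5 3 2 4)

g' g' f f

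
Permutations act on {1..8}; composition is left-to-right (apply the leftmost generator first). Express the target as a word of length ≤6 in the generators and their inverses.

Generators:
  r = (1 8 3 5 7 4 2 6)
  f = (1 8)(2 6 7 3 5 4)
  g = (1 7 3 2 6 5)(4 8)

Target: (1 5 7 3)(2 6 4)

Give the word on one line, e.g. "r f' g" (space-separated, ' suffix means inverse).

r r g' r f'

  after r: (1 8 3 5 7 4 2 6)
  after r: (1 3 7 2)(4 6 8 5)
  after g': (1 7 3)(2 5 8 6 4)
  after r: (1 4 6 2 7 5 3 8)
  after f': (1 5 7 3)(2 6 4)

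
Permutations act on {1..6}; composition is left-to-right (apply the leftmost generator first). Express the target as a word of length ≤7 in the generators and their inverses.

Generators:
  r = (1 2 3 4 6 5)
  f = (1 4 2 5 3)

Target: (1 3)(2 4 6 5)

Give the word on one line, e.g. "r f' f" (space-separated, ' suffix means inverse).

  after r: (1 2 3 4 6 5)
  after r: (1 3 6)(2 4 5)
  after f: (3 6 4)
  after r: (1 2 3 5)
  after r: (1 3)(2 4 6 5)

r r f r r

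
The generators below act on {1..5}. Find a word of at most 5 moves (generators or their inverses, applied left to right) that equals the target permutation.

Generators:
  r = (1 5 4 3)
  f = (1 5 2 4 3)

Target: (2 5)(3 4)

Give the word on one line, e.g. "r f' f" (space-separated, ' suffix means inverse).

  after r: (1 5 4 3)
  after f: (1 2 4)(3 5)
  after f: (1 4 5)(2 3)
  after r: (1 3 2)
  after f: (2 5)(3 4)

r f f r f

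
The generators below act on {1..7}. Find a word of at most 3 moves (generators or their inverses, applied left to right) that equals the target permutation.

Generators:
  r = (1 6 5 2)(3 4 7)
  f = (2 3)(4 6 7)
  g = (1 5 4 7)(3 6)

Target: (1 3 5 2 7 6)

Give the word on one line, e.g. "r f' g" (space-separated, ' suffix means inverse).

  after r: (1 6 5 2)(3 4 7)
  after g': (1 3 5 2 7 6)

r g'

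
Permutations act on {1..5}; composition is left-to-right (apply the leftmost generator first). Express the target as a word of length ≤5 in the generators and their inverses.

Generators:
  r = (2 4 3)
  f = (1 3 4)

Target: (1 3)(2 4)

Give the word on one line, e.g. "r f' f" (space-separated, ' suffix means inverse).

  after r: (2 4 3)
  after f: (1 3 2)
  after r: (1 2)(3 4)
  after r: (1 4 2)
  after f': (1 3)(2 4)

r f r r f'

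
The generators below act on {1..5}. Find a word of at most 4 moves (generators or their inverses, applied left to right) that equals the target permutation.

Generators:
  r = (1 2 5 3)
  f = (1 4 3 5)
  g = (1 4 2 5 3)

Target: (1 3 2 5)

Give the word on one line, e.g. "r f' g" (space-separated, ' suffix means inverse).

  after f': (1 5 3 4)
  after g: (1 3 2 5)

f' g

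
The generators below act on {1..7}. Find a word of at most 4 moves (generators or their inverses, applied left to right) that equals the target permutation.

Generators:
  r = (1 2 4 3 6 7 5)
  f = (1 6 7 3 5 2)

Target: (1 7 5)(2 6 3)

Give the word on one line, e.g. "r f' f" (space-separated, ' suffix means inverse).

f f

  after f: (1 6 7 3 5 2)
  after f: (1 7 5)(2 6 3)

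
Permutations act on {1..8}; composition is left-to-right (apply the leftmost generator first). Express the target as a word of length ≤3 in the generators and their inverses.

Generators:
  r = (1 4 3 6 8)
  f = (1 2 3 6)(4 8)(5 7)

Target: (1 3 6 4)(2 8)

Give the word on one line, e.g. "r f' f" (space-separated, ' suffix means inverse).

  after f: (1 2 3 6)(4 8)(5 7)
  after r': (1 2 4 6 8)(5 7)
  after f: (1 3 6 4)(2 8)

f r' f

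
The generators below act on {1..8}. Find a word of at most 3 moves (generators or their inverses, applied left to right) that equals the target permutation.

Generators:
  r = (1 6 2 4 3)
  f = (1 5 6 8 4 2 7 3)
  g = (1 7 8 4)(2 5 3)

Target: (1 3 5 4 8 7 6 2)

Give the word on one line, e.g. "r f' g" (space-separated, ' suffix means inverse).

g' r

  after g': (1 4 8 7)(2 3 5)
  after r: (1 3 5 4 8 7 6 2)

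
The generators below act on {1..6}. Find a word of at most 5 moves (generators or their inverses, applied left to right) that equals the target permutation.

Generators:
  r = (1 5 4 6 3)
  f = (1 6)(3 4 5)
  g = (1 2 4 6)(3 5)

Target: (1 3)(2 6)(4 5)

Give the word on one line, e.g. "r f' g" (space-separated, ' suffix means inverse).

  after g': (1 6 4 2)(3 5)
  after g': (1 4)(2 6)
  after f: (1 5 3 4 6 2)
  after r': (2 3 5 6)
  after r': (1 3)(2 6)(4 5)

g' g' f r' r'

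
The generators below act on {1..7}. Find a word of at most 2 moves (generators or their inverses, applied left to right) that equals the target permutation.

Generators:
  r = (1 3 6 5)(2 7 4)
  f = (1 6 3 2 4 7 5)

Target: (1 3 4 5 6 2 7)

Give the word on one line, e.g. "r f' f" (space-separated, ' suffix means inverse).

f f

  after f: (1 6 3 2 4 7 5)
  after f: (1 3 4 5 6 2 7)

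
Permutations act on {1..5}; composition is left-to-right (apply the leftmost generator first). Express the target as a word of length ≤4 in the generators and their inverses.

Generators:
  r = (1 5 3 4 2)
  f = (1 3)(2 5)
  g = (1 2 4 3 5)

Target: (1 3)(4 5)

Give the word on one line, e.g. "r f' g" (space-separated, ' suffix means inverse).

g f' g'

  after g: (1 2 4 3 5)
  after f': (1 5 3 2 4)
  after g': (1 3)(4 5)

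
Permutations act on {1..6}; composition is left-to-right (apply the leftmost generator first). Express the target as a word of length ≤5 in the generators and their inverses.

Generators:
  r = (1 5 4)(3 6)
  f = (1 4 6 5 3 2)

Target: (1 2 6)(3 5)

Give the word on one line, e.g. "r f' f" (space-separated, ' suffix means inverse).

  after f: (1 4 6 5 3 2)
  after r': (1 5 6)(2 4 3)
  after f': (1 6 2)(4 5)
  after r': (1 3 6 2 4)
  after f: (1 2 6)(3 5)

f r' f' r' f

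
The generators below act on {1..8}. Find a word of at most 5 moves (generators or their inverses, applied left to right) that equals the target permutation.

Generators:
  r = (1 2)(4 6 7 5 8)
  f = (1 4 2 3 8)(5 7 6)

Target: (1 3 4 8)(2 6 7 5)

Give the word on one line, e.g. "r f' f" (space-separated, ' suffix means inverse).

r f r

  after r: (1 2)(4 6 7 5 8)
  after f: (1 3 8 2 4 5)
  after r: (1 3 4 8)(2 6 7 5)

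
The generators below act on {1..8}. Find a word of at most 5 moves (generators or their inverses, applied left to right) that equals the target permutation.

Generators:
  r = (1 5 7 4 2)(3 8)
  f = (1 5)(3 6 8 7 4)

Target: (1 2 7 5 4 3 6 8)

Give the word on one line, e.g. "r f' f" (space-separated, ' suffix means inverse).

  after f: (1 5)(3 6 8 7 4)
  after r': (2 4 8 5)(3 6)
  after r': (1 2 7 5 4 3 6 8)

f r' r'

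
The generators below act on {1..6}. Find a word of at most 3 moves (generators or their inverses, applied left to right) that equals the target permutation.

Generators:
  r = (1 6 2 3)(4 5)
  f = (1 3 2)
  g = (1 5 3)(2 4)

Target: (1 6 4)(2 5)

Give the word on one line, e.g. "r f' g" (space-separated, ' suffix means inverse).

r g'

  after r: (1 6 2 3)(4 5)
  after g': (1 6 4)(2 5)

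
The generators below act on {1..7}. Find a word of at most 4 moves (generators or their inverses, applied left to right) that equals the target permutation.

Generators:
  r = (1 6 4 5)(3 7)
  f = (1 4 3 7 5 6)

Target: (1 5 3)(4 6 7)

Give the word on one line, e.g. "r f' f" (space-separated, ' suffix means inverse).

f' f'

  after f': (1 6 5 7 3 4)
  after f': (1 5 3)(4 6 7)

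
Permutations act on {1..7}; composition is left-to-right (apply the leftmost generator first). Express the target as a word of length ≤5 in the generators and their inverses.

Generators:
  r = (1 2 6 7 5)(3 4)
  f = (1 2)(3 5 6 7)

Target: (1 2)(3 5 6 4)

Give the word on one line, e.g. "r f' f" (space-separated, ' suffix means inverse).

  after f: (1 2)(3 5 6 7)
  after r: (1 6 5 7 4 3)
  after f': (1 5 6 3 2)(4 7)
  after r: (3 6 4 5 7)
  after f': (1 2)(3 5 6 4)

f r f' r f'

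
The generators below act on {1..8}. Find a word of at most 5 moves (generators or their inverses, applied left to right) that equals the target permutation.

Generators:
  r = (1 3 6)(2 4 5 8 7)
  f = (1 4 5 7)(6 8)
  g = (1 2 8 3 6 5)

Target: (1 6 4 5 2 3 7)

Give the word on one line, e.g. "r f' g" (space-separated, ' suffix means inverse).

  after g: (1 2 8 3 6 5)
  after g: (1 8 6)(2 3 5)
  after f: (1 6 4 5 2 3 7)

g g f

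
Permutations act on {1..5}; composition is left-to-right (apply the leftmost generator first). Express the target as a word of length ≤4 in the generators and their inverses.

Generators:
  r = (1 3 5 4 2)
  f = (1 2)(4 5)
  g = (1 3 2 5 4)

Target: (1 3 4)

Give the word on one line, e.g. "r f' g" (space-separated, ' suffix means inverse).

  after r: (1 3 5 4 2)
  after f': (1 3 4)

r f'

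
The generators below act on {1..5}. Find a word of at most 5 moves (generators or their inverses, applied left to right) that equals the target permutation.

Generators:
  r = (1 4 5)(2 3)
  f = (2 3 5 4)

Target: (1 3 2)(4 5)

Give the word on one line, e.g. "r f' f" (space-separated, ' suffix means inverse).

  after r: (1 4 5)(2 3)
  after f: (1 2 5)
  after r: (1 3 2)(4 5)

r f r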